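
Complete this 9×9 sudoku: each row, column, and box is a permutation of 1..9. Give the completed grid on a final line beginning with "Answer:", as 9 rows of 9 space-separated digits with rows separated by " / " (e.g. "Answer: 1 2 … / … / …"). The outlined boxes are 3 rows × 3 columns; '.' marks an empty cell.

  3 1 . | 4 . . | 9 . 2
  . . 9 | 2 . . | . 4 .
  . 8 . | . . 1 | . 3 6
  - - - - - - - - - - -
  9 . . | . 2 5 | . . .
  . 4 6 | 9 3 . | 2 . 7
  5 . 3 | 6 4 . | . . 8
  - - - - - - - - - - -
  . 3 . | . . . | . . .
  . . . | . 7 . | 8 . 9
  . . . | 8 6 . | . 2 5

Step 1. [r7c5∈{1,5,9}] r7c5 is the only open cell in col 5 admitting 1, so r7c5=1.
Step 2. [r6c7∈{1}] r6c7's peers cover all but 1. So r6c7=1.
Step 3. [r7c9∈{4}] r7c9's peers cover all but 4. So r7c9=4.
Step 4. [r2c6∈{3,6,7,8}] 3 has one home in row 2: r2c6 ⇒ r2c6=3.
Step 5. [r4c2∈{7}] nothing but 7 survives at r4c2. So r4c2=7.
Step 6. [r3c4∈{5,7}] r3c4 is the only open cell in col 4 admitting 7, so r3c4=7.
Step 7. [r5c1∈{1,8}] 1 has one home in row 5: r5c1. So r5c1=1.
Step 8. [r1c8∈{5,7,8}] r1c8 is the only open cell in col 8 admitting 8, so r1c8=8.
Step 9. [r7c8∈{6,7}] across col 8, 7 lands solely at r7c8. So r7c8=7.
Step 10. [r7c7∈{6}] r7c7 is down to just 6 ⇒ r7c7=6.
Step 11. [r3c7∈{5}] nothing but 5 survives at r3c7. So r3c7=5.
Step 12. [r1c3∈{5,7}] 7 has one home in row 1: r1c3 ⇒ r1c3=7.
Step 13. [r2c2∈{5,6}] across box 1, 5 lands solely at r2c2, so r2c2=5.
Step 14. [r9c3∈{1,4}] across row 9, 1 lands solely at r9c3, so r9c3=1.
Step 15. [r7c4∈{5}] nothing but 5 survives at r7c4. So r7c4=5.
Step 16. [r8c2∈{2,6}] across col 2, 6 lands solely at r8c2 ⇒ r8c2=6.
Step 17. [r8c3∈{2,4,5}] r8c3 is the only open cell in row 8 admitting 5. So r8c3=5.
Step 18. [r7c6∈{2,9}] r7c6 is the only open cell in row 7 admitting 9. So r7c6=9.
Step 19. [r3c3∈{2,4}] in col 3, 4 fits only at r3c3 ⇒ r3c3=4.
Step 20. [r7c3∈{2,8}] col 3 places 2 nowhere but r7c3 ⇒ r7c3=2.
Step 21. [r9c6∈{4}] only 4 remains possible at r9c6 ⇒ r9c6=4.
Step 22. [r4c9∈{3}] r4c9 has the single candidate 3 ⇒ r4c9=3.
Step 23. [r8c8∈{1}] r8c8 has the single candidate 1, so r8c8=1.
Step 24. [r8c6∈{2}] r8c6 is down to just 2 ⇒ r8c6=2.
Step 25. [r6c2∈{2}] r6c2's peers cover all but 2 ⇒ r6c2=2.
Step 26. [r5c8∈{5}] nothing but 5 survives at r5c8. So r5c8=5.
Step 27. [r8c1∈{4}] r8c1 has the single candidate 4, so r8c1=4.
Step 28. [r9c2∈{9}] only 9 remains possible at r9c2. So r9c2=9.
Step 29. [r9c1∈{7}] nothing but 7 survives at r9c1. So r9c1=7.
Step 30. [r9c7∈{3}] r9c7's peers cover all but 3 ⇒ r9c7=3.
Step 31. [r2c5∈{8}] nothing but 8 survives at r2c5. So r2c5=8.
Step 32. [r3c5∈{9}] r3c5 is down to just 9, so r3c5=9.
Step 33. [r4c4∈{1}] r4c4 has the single candidate 1, so r4c4=1.
Step 34. [r5c6∈{8}] r5c6's peers cover all but 8. So r5c6=8.
Step 35. [r4c8∈{6}] nothing but 6 survives at r4c8, so r4c8=6.
Step 36. [r2c7∈{7}] only 7 remains possible at r2c7. So r2c7=7.
Step 37. [r4c7∈{4}] only 4 remains possible at r4c7 ⇒ r4c7=4.
Step 38. [r7c1∈{8}] r7c1 has the single candidate 8, so r7c1=8.
Step 39. [r2c9∈{1}] r2c9's peers cover all but 1. So r2c9=1.
Step 40. [r8c4∈{3}] nothing but 3 survives at r8c4, so r8c4=3.
Step 41. [r4c3∈{8}] nothing but 8 survives at r4c3 ⇒ r4c3=8.
Step 42. [r6c8∈{9}] r6c8's peers cover all but 9, so r6c8=9.
Step 43. [r6c6∈{7}] r6c6 has the single candidate 7. So r6c6=7.
Step 44. [r2c1∈{6}] r2c1 has the single candidate 6. So r2c1=6.
Step 45. [r1c5∈{5}] nothing but 5 survives at r1c5, so r1c5=5.
Step 46. [r1c6∈{6}] only 6 remains possible at r1c6 ⇒ r1c6=6.
Step 47. [r3c1∈{2}] r3c1 has the single candidate 2, so r3c1=2.

Answer: 3 1 7 4 5 6 9 8 2 / 6 5 9 2 8 3 7 4 1 / 2 8 4 7 9 1 5 3 6 / 9 7 8 1 2 5 4 6 3 / 1 4 6 9 3 8 2 5 7 / 5 2 3 6 4 7 1 9 8 / 8 3 2 5 1 9 6 7 4 / 4 6 5 3 7 2 8 1 9 / 7 9 1 8 6 4 3 2 5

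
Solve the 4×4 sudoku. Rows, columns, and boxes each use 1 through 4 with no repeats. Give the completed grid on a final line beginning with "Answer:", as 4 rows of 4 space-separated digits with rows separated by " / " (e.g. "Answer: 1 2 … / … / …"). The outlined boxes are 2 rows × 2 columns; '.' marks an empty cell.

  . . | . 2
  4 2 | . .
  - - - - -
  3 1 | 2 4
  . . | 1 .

Step 1. [r2c3∈{3}] r2c3's peers cover all but 3 ⇒ r2c3=3.
Step 2. [r2c4∈{1}] r2c4 has the single candidate 1 ⇒ r2c4=1.
Step 3. [r4c1∈{2}] r4c1 is down to just 2 ⇒ r4c1=2.
Step 4. [r1c3∈{4}] nothing but 4 survives at r1c3. So r1c3=4.
Step 5. [r4c2∈{4}] r4c2 is down to just 4 ⇒ r4c2=4.
Step 6. [r1c2∈{3}] only 3 remains possible at r1c2. So r1c2=3.
Step 7. [r4c4∈{3}] r4c4's peers cover all but 3 ⇒ r4c4=3.
Step 8. [r1c1∈{1}] r1c1 has the single candidate 1, so r1c1=1.

Answer: 1 3 4 2 / 4 2 3 1 / 3 1 2 4 / 2 4 1 3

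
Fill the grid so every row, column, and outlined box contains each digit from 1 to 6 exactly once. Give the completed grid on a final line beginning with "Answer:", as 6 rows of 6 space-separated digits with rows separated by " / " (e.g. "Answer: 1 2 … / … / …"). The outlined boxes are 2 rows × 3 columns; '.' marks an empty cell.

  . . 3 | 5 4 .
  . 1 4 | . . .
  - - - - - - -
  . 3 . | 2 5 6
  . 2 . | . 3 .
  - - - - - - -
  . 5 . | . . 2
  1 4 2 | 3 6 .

Step 1. [r4c6∈{1,4}] across col 6, 4 lands solely at r4c6. So r4c6=4.
Step 2. [r2c1∈{2,5,6}] row 2 places 5 nowhere but r2c1, so r2c1=5.
Step 3. [r4c1∈{6}] nothing but 6 survives at r4c1 ⇒ r4c1=6.
Step 4. [r4c4∈{1}] only 1 remains possible at r4c4. So r4c4=1.
Step 5. [r2c4∈{6}] only 6 remains possible at r2c4. So r2c4=6.
Step 6. [r6c6∈{5}] r6c6 is down to just 5. So r6c6=5.
Step 7. [r1c1∈{2}] r1c1 is down to just 2, so r1c1=2.
Step 8. [r1c2∈{6}] r1c2 is down to just 6. So r1c2=6.
Step 9. [r5c3∈{6}] r5c3's peers cover all but 6 ⇒ r5c3=6.
Step 10. [r3c3∈{1}] r3c3 has the single candidate 1. So r3c3=1.
Step 11. [r5c1∈{3}] r5c1 is down to just 3, so r5c1=3.
Step 12. [r5c4∈{4}] r5c4 has the single candidate 4 ⇒ r5c4=4.
Step 13. [r5c5∈{1}] nothing but 1 survives at r5c5 ⇒ r5c5=1.
Step 14. [r2c5∈{2}] nothing but 2 survives at r2c5. So r2c5=2.
Step 15. [r2c6∈{3}] r2c6's peers cover all but 3 ⇒ r2c6=3.
Step 16. [r1c6∈{1}] r1c6 is down to just 1. So r1c6=1.
Step 17. [r4c3∈{5}] r4c3 is down to just 5, so r4c3=5.
Step 18. [r3c1∈{4}] r3c1's peers cover all but 4. So r3c1=4.

Answer: 2 6 3 5 4 1 / 5 1 4 6 2 3 / 4 3 1 2 5 6 / 6 2 5 1 3 4 / 3 5 6 4 1 2 / 1 4 2 3 6 5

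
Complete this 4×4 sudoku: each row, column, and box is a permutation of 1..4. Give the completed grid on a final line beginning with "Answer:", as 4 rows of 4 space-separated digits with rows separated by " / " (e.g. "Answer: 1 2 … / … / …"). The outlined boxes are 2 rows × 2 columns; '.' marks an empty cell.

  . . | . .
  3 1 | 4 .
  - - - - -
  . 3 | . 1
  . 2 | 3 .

Step 1. [r1c1∈{2,4}] 2 has one home in col 1: r1c1 ⇒ r1c1=2.
Step 2. [r4c1∈{1,4}] 1 has one home in row 4: r4c1 ⇒ r4c1=1.
Step 3. [r1c4∈{3}] r1c4 has the single candidate 3, so r1c4=3.
Step 4. [r4c4∈{4}] r4c4 is down to just 4 ⇒ r4c4=4.
Step 5. [r1c2∈{4}] nothing but 4 survives at r1c2. So r1c2=4.
Step 6. [r3c3∈{2}] nothing but 2 survives at r3c3 ⇒ r3c3=2.
Step 7. [r3c1∈{4}] only 4 remains possible at r3c1 ⇒ r3c1=4.
Step 8. [r2c4∈{2}] only 2 remains possible at r2c4. So r2c4=2.
Step 9. [r1c3∈{1}] r1c3 has the single candidate 1. So r1c3=1.

Answer: 2 4 1 3 / 3 1 4 2 / 4 3 2 1 / 1 2 3 4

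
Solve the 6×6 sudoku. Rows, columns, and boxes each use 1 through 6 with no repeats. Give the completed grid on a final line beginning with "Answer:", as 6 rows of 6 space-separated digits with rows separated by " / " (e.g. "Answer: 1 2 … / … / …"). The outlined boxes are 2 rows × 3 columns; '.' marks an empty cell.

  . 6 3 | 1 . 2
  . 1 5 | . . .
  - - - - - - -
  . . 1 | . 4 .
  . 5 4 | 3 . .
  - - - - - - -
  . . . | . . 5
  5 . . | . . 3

Step 1. [r5c1∈{1,2,3,4,6}] col 1 places 1 nowhere but r5c1. So r5c1=1.
Step 2. [r3c6∈{6}] r3c6's peers cover all but 6 ⇒ r3c6=6.
Step 3. [r6c5∈{1,2,6}] across row 6, 1 lands solely at r6c5 ⇒ r6c5=1.
Step 4. [r4c5∈{2}] nothing but 2 survives at r4c5 ⇒ r4c5=2.
Step 5. [r5c5∈{6}] only 6 remains possible at r5c5 ⇒ r5c5=6.
Step 6. [r5c3∈{2}] only 2 remains possible at r5c3. So r5c3=2.
Step 7. [r5c4∈{4}] r5c4 is down to just 4, so r5c4=4.
Step 8. [r3c2∈{2,3}] across col 2, 2 lands solely at r3c2. So r3c2=2.
Step 9. [r2c6∈{4}] only 4 remains possible at r2c6, so r2c6=4.
Step 10. [r6c4∈{2}] r6c4's peers cover all but 2, so r6c4=2.
Step 11. [r6c3∈{6}] r6c3 is down to just 6. So r6c3=6.
Step 12. [r2c4∈{6}] nothing but 6 survives at r2c4 ⇒ r2c4=6.
Step 13. [r3c4∈{5}] r3c4's peers cover all but 5. So r3c4=5.
Step 14. [r2c1∈{2}] only 2 remains possible at r2c1, so r2c1=2.
Step 15. [r4c6∈{1}] only 1 remains possible at r4c6 ⇒ r4c6=1.
Step 16. [r1c1∈{4}] r1c1 is down to just 4, so r1c1=4.
Step 17. [r3c1∈{3}] r3c1 is down to just 3. So r3c1=3.
Step 18. [r4c1∈{6}] r4c1 is down to just 6. So r4c1=6.
Step 19. [r2c5∈{3}] only 3 remains possible at r2c5. So r2c5=3.
Step 20. [r5c2∈{3}] r5c2's peers cover all but 3 ⇒ r5c2=3.
Step 21. [r6c2∈{4}] r6c2 is down to just 4, so r6c2=4.
Step 22. [r1c5∈{5}] r1c5 has the single candidate 5. So r1c5=5.

Answer: 4 6 3 1 5 2 / 2 1 5 6 3 4 / 3 2 1 5 4 6 / 6 5 4 3 2 1 / 1 3 2 4 6 5 / 5 4 6 2 1 3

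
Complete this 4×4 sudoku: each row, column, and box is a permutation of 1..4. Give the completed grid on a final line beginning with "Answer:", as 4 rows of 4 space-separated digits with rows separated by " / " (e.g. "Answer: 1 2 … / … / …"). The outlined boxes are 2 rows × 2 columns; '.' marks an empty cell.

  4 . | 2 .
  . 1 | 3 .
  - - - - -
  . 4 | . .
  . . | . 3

Step 1. [r3c3∈{1}] nothing but 1 survives at r3c3 ⇒ r3c3=1.
Step 2. [r2c1∈{2}] nothing but 2 survives at r2c1, so r2c1=2.
Step 3. [r1c4∈{1}] only 1 remains possible at r1c4, so r1c4=1.
Step 4. [r2c4∈{4}] r2c4 is down to just 4. So r2c4=4.
Step 5. [r4c2∈{2}] r4c2 is down to just 2, so r4c2=2.
Step 6. [r3c4∈{2}] r3c4 is down to just 2 ⇒ r3c4=2.
Step 7. [r4c1∈{1}] r4c1 is down to just 1. So r4c1=1.
Step 8. [r3c1∈{3}] r3c1's peers cover all but 3. So r3c1=3.
Step 9. [r4c3∈{4}] r4c3 is down to just 4 ⇒ r4c3=4.
Step 10. [r1c2∈{3}] r1c2's peers cover all but 3 ⇒ r1c2=3.

Answer: 4 3 2 1 / 2 1 3 4 / 3 4 1 2 / 1 2 4 3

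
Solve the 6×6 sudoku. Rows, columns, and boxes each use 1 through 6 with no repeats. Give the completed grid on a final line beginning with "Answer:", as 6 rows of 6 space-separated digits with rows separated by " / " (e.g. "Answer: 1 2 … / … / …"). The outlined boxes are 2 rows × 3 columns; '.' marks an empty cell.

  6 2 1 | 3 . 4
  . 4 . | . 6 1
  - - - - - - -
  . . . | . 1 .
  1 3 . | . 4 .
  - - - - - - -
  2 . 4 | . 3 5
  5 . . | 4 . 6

Step 1. [r3c2∈{5,6}] in col 2, 5 fits only at r3c2. So r3c2=5.
Step 2. [r4c6∈{2}] r4c6's peers cover all but 2, so r4c6=2.
Step 3. [r2c3∈{3,5}] in col 3, 5 fits only at r2c3. So r2c3=5.
Step 4. [r4c3∈{6}] nothing but 6 survives at r4c3. So r4c3=6.
Step 5. [r5c4∈{1}] r5c4 has the single candidate 1. So r5c4=1.
Step 6. [r3c4∈{6}] r3c4 is down to just 6. So r3c4=6.
Step 7. [r3c1∈{4}] r3c1 is down to just 4. So r3c1=4.
Step 8. [r3c6∈{3}] r3c6 has the single candidate 3, so r3c6=3.
Step 9. [r6c3∈{3}] only 3 remains possible at r6c3 ⇒ r6c3=3.
Step 10. [r2c4∈{2}] r2c4's peers cover all but 2, so r2c4=2.
Step 11. [r6c5∈{2}] r6c5's peers cover all but 2. So r6c5=2.
Step 12. [r3c3∈{2}] r3c3 is down to just 2 ⇒ r3c3=2.
Step 13. [r2c1∈{3}] r2c1 is down to just 3, so r2c1=3.
Step 14. [r1c5∈{5}] only 5 remains possible at r1c5 ⇒ r1c5=5.
Step 15. [r4c4∈{5}] r4c4's peers cover all but 5, so r4c4=5.
Step 16. [r5c2∈{6}] r5c2 has the single candidate 6 ⇒ r5c2=6.
Step 17. [r6c2∈{1}] r6c2's peers cover all but 1 ⇒ r6c2=1.

Answer: 6 2 1 3 5 4 / 3 4 5 2 6 1 / 4 5 2 6 1 3 / 1 3 6 5 4 2 / 2 6 4 1 3 5 / 5 1 3 4 2 6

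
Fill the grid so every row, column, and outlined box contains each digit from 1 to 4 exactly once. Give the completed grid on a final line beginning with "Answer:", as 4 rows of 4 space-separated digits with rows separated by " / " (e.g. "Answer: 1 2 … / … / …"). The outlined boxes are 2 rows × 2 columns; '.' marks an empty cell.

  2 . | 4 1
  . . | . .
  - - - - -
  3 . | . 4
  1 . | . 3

Step 1. [r4c3∈{2}] nothing but 2 survives at r4c3 ⇒ r4c3=2.
Step 2. [r2c2∈{1,3,4}] in row 2, 1 fits only at r2c2 ⇒ r2c2=1.
Step 3. [r3c3∈{1}] r3c3 has the single candidate 1, so r3c3=1.
Step 4. [r3c2∈{2}] r3c2's peers cover all but 2, so r3c2=2.
Step 5. [r2c4∈{2}] r2c4 has the single candidate 2. So r2c4=2.
Step 6. [r4c2∈{4}] only 4 remains possible at r4c2 ⇒ r4c2=4.
Step 7. [r2c1∈{4}] only 4 remains possible at r2c1. So r2c1=4.
Step 8. [r2c3∈{3}] r2c3 is down to just 3 ⇒ r2c3=3.
Step 9. [r1c2∈{3}] r1c2 is down to just 3. So r1c2=3.

Answer: 2 3 4 1 / 4 1 3 2 / 3 2 1 4 / 1 4 2 3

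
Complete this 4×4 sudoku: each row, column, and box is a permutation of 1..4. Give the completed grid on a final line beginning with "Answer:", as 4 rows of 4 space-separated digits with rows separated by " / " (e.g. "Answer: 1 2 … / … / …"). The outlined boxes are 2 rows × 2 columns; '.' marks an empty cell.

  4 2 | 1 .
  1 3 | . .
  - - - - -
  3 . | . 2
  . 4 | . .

Step 1. [r2c4∈{4}] only 4 remains possible at r2c4, so r2c4=4.
Step 2. [r4c3∈{3}] only 3 remains possible at r4c3. So r4c3=3.
Step 3. [r4c1∈{2}] r4c1's peers cover all but 2. So r4c1=2.
Step 4. [r3c2∈{1}] r3c2's peers cover all but 1, so r3c2=1.
Step 5. [r1c4∈{3}] nothing but 3 survives at r1c4, so r1c4=3.
Step 6. [r2c3∈{2}] r2c3 is down to just 2. So r2c3=2.
Step 7. [r4c4∈{1}] r4c4's peers cover all but 1. So r4c4=1.
Step 8. [r3c3∈{4}] r3c3's peers cover all but 4. So r3c3=4.

Answer: 4 2 1 3 / 1 3 2 4 / 3 1 4 2 / 2 4 3 1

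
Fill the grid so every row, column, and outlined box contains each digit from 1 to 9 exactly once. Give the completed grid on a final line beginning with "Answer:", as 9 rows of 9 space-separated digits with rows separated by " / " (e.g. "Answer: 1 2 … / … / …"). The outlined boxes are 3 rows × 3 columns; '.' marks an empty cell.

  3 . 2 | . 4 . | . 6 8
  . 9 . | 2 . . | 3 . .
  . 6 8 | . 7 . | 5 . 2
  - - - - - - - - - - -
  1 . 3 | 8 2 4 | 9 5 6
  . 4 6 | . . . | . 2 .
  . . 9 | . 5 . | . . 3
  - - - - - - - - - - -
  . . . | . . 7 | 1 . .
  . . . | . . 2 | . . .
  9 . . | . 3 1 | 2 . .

Step 1. [r9c4∈{4,5,6}] r9c4 is the only open cell in row 9 admitting 6 ⇒ r9c4=6.
Step 2. [r1c7∈{7}] r1c7's peers cover all but 7. So r1c7=7.
Step 3. [r3c8∈{1,4,9}] across box 3, 9 lands solely at r3c8, so r3c8=9.
Step 4. [r4c2∈{7}] r4c2's peers cover all but 7, so r4c2=7.
Step 5. [r3c4∈{1,3}] in row 3, 1 fits only at r3c4. So r3c4=1.
Step 6. [r7c1∈{2,4,5,6,8}] in row 7, 6 fits only at r7c1, so r7c1=6.
Step 7. [r6c8∈{1,4,7,8}] row 6 places 1 nowhere but r6c8, so r6c8=1.
Step 8. [r2c8∈{4}] r2c8 has the single candidate 4. So r2c8=4.
Step 9. [r7c2∈{2,3,5,8}] r7c2 is the only open cell in row 7 admitting 2. So r7c2=2.
Step 10. [r6c2∈{8}] r6c2 is down to just 8. So r6c2=8.
Step 11. [r9c2∈{5}] r9c2 has the single candidate 5. So r9c2=5.
Step 12. [r7c3∈{4}] nothing but 4 survives at r7c3, so r7c3=4.
Step 13. [r9c3∈{7}] r9c3 has the single candidate 7, so r9c3=7.
Step 14. [r8c4∈{4,5,9}] r8c4 is the only open cell in col 4 admitting 4 ⇒ r8c4=4.
Step 15. [r2c3∈{1,5}] 5 has one home in col 3: r2c3. So r2c3=5.
Step 16. [r7c4∈{5,9}] r7c4 is the only open cell in box 8 admitting 5, so r7c4=5.
Step 17. [r8c1∈{8}] nothing but 8 survives at r8c1 ⇒ r8c1=8.
Step 18. [r5c4∈{3,7,9}] 3 has one home in col 4: r5c4 ⇒ r5c4=3.
Step 19. [r7c5∈{8,9}] across box 8, 8 lands solely at r7c5 ⇒ r7c5=8.
Step 20. [r8c5∈{9}] r8c5's peers cover all but 9. So r8c5=9.
Step 21. [r8c2∈{1,3}] r8c2 is the only open cell in col 2 admitting 3. So r8c2=3.
Step 22. [r1c4∈{9}] only 9 remains possible at r1c4, so r1c4=9.
Step 23. [r2c5∈{6}] r2c5's peers cover all but 6. So r2c5=6.
Step 24. [r5c9∈{7}] r5c9's peers cover all but 7, so r5c9=7.
Step 25. [r8c8∈{7}] r8c8 has the single candidate 7. So r8c8=7.
Step 26. [r2c9∈{1}] r2c9 has the single candidate 1. So r2c9=1.
Step 27. [r2c1∈{7}] nothing but 7 survives at r2c1. So r2c1=7.
Step 28. [r5c5∈{1}] r5c5 is down to just 1 ⇒ r5c5=1.
Step 29. [r7c9∈{9}] only 9 remains possible at r7c9. So r7c9=9.
Step 30. [r1c6∈{5}] only 5 remains possible at r1c6. So r1c6=5.
Step 31. [r5c6∈{9}] r5c6's peers cover all but 9. So r5c6=9.
Step 32. [r1c2∈{1}] r1c2 has the single candidate 1 ⇒ r1c2=1.
Step 33. [r3c1∈{4}] r3c1 is down to just 4. So r3c1=4.
Step 34. [r9c8∈{8}] r9c8's peers cover all but 8 ⇒ r9c8=8.
Step 35. [r6c6∈{6}] r6c6 is down to just 6 ⇒ r6c6=6.
Step 36. [r6c7∈{4}] r6c7 is down to just 4 ⇒ r6c7=4.
Step 37. [r5c7∈{8}] r5c7 has the single candidate 8. So r5c7=8.
Step 38. [r2c6∈{8}] r2c6 is down to just 8, so r2c6=8.
Step 39. [r6c4∈{7}] r6c4 is down to just 7 ⇒ r6c4=7.
Step 40. [r6c1∈{2}] only 2 remains possible at r6c1 ⇒ r6c1=2.
Step 41. [r7c8∈{3}] r7c8 is down to just 3 ⇒ r7c8=3.
Step 42. [r9c9∈{4}] nothing but 4 survives at r9c9 ⇒ r9c9=4.
Step 43. [r8c7∈{6}] only 6 remains possible at r8c7. So r8c7=6.
Step 44. [r8c3∈{1}] nothing but 1 survives at r8c3, so r8c3=1.
Step 45. [r3c6∈{3}] nothing but 3 survives at r3c6, so r3c6=3.
Step 46. [r8c9∈{5}] nothing but 5 survives at r8c9 ⇒ r8c9=5.
Step 47. [r5c1∈{5}] only 5 remains possible at r5c1, so r5c1=5.

Answer: 3 1 2 9 4 5 7 6 8 / 7 9 5 2 6 8 3 4 1 / 4 6 8 1 7 3 5 9 2 / 1 7 3 8 2 4 9 5 6 / 5 4 6 3 1 9 8 2 7 / 2 8 9 7 5 6 4 1 3 / 6 2 4 5 8 7 1 3 9 / 8 3 1 4 9 2 6 7 5 / 9 5 7 6 3 1 2 8 4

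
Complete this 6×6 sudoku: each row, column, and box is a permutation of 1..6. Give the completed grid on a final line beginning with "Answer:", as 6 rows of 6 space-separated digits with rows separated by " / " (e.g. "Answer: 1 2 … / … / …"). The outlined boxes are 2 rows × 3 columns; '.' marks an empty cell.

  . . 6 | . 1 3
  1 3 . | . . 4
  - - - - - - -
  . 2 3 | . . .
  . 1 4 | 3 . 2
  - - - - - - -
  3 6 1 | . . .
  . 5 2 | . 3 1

Step 1. [r3c6∈{5,6}] r3c6 is the only open cell in col 6 admitting 6 ⇒ r3c6=6.
Step 2. [r4c5∈{5}] nothing but 5 survives at r4c5 ⇒ r4c5=5.
Step 3. [r1c1∈{2,4,5}] in col 1, 2 fits only at r1c1. So r1c1=2.
Step 4. [r3c5∈{4}] r3c5 is down to just 4. So r3c5=4.
Step 5. [r5c4∈{2,4,5}] in row 5, 4 fits only at r5c4 ⇒ r5c4=4.
Step 6. [r2c4∈{2,5,6}] r2c4 is the only open cell in col 4 admitting 2 ⇒ r2c4=2.
Step 7. [r5c6∈{5}] nothing but 5 survives at r5c6. So r5c6=5.
Step 8. [r5c5∈{2}] only 2 remains possible at r5c5, so r5c5=2.
Step 9. [r6c1∈{4}] r6c1's peers cover all but 4 ⇒ r6c1=4.
Step 10. [r4c1∈{6}] nothing but 6 survives at r4c1, so r4c1=6.
Step 11. [r3c1∈{5}] r3c1 has the single candidate 5, so r3c1=5.
Step 12. [r3c4∈{1}] r3c4's peers cover all but 1. So r3c4=1.
Step 13. [r2c5∈{6}] r2c5's peers cover all but 6, so r2c5=6.
Step 14. [r2c3∈{5}] only 5 remains possible at r2c3, so r2c3=5.
Step 15. [r1c4∈{5}] r1c4 is down to just 5. So r1c4=5.
Step 16. [r1c2∈{4}] nothing but 4 survives at r1c2, so r1c2=4.
Step 17. [r6c4∈{6}] r6c4's peers cover all but 6. So r6c4=6.

Answer: 2 4 6 5 1 3 / 1 3 5 2 6 4 / 5 2 3 1 4 6 / 6 1 4 3 5 2 / 3 6 1 4 2 5 / 4 5 2 6 3 1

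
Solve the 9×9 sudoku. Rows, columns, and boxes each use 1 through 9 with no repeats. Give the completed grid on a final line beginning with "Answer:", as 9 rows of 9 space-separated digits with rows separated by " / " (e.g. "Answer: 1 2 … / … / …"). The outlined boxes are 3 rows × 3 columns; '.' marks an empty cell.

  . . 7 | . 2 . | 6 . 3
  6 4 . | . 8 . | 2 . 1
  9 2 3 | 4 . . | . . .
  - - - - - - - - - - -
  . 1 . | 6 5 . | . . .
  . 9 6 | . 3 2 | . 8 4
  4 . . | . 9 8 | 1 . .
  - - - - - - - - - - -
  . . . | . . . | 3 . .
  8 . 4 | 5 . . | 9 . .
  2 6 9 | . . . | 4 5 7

Step 1. [r9c5∈{1}] r9c5 is down to just 1 ⇒ r9c5=1.
Step 2. [r3c8∈{7}] r3c8's peers cover all but 7, so r3c8=7.
Step 3. [r2c3∈{5}] r2c3 is down to just 5, so r2c3=5.
Step 4. [r6c4∈{7}] nothing but 7 survives at r6c4 ⇒ r6c4=7.
Step 5. [r2c6∈{3,7,9}] across row 2, 7 lands solely at r2c6, so r2c6=7.
Step 6. [r7c4∈{2,8,9}] in col 4, 2 fits only at r7c4. So r7c4=2.
Step 7. [r3c6∈{1,5,6}] 1 has one home in row 3: r3c6. So r3c6=1.
Step 8. [r6c3∈{2}] r6c3 is down to just 2. So r6c3=2.
Step 9. [r1c4∈{9}] nothing but 9 survives at r1c4, so r1c4=9.
Step 10. [r8c2∈{3,7}] in box 7, 3 fits only at r8c2. So r8c2=3.
Step 11. [r8c6∈{6}] nothing but 6 survives at r8c6, so r8c6=6.
Step 12. [r7c2∈{5,7}] r7c2 is the only open cell in col 2 admitting 7 ⇒ r7c2=7.
Step 13. [r8c9∈{2}] nothing but 2 survives at r8c9, so r8c9=2.
Step 14. [r6c8∈{3,6}] 3 has one home in row 6: r6c8. So r6c8=3.
Step 15. [r3c7∈{5,8}] in col 7, 8 fits only at r3c7, so r3c7=8.
Step 16. [r5c7∈{5,7}] in col 7, 5 fits only at r5c7 ⇒ r5c7=5.
Step 17. [r7c3∈{1}] only 1 remains possible at r7c3. So r7c3=1.
Step 18. [r4c1∈{3,7}] across row 4, 3 lands solely at r4c1. So r4c1=3.
Step 19. [r7c5∈{4}] r7c5 is down to just 4. So r7c5=4.
Step 20. [r2c8∈{9}] r2c8 is down to just 9, so r2c8=9.
Step 21. [r9c4∈{3,8}] row 9 places 8 nowhere but r9c4 ⇒ r9c4=8.
Step 22. [r7c9∈{6,8}] 8 has one home in row 7: r7c9, so r7c9=8.
Step 23. [r1c1∈{1}] r1c1 is down to just 1 ⇒ r1c1=1.
Step 24. [r3c9∈{5}] nothing but 5 survives at r3c9. So r3c9=5.
Step 25. [r4c9∈{9}] r4c9 is down to just 9. So r4c9=9.
Step 26. [r6c9∈{6}] only 6 remains possible at r6c9 ⇒ r6c9=6.
Step 27. [r4c7∈{7}] only 7 remains possible at r4c7 ⇒ r4c7=7.
Step 28. [r8c8∈{1}] r8c8's peers cover all but 1 ⇒ r8c8=1.
Step 29. [r5c1∈{7}] nothing but 7 survives at r5c1. So r5c1=7.
Step 30. [r1c6∈{5}] only 5 remains possible at r1c6. So r1c6=5.
Step 31. [r2c4∈{3}] r2c4's peers cover all but 3 ⇒ r2c4=3.
Step 32. [r8c5∈{7}] r8c5 is down to just 7. So r8c5=7.
Step 33. [r7c1∈{5}] only 5 remains possible at r7c1. So r7c1=5.
Step 34. [r4c6∈{4}] r4c6 is down to just 4. So r4c6=4.
Step 35. [r5c4∈{1}] only 1 remains possible at r5c4, so r5c4=1.
Step 36. [r4c8∈{2}] only 2 remains possible at r4c8, so r4c8=2.
Step 37. [r4c3∈{8}] only 8 remains possible at r4c3, so r4c3=8.
Step 38. [r3c5∈{6}] nothing but 6 survives at r3c5 ⇒ r3c5=6.
Step 39. [r6c2∈{5}] only 5 remains possible at r6c2. So r6c2=5.
Step 40. [r9c6∈{3}] r9c6 is down to just 3 ⇒ r9c6=3.
Step 41. [r7c6∈{9}] r7c6 is down to just 9, so r7c6=9.
Step 42. [r1c8∈{4}] r1c8's peers cover all but 4 ⇒ r1c8=4.
Step 43. [r7c8∈{6}] nothing but 6 survives at r7c8. So r7c8=6.
Step 44. [r1c2∈{8}] r1c2 has the single candidate 8. So r1c2=8.

Answer: 1 8 7 9 2 5 6 4 3 / 6 4 5 3 8 7 2 9 1 / 9 2 3 4 6 1 8 7 5 / 3 1 8 6 5 4 7 2 9 / 7 9 6 1 3 2 5 8 4 / 4 5 2 7 9 8 1 3 6 / 5 7 1 2 4 9 3 6 8 / 8 3 4 5 7 6 9 1 2 / 2 6 9 8 1 3 4 5 7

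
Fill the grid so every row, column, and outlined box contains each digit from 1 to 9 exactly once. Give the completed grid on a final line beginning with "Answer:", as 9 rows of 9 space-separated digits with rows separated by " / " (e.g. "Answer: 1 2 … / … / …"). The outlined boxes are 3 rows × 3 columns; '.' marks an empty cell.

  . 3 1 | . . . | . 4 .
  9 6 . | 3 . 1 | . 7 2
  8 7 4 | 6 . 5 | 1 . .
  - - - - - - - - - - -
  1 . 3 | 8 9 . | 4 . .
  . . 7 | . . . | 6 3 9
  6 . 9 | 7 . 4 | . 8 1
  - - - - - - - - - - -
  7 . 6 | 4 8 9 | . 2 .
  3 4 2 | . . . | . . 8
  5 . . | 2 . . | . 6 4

Step 1. [r5c6∈{2}] r5c6 has the single candidate 2 ⇒ r5c6=2.
Step 2. [r8c5∈{1,5,6,7}] r8c5 is the only open cell in col 5 admitting 6 ⇒ r8c5=6.
Step 3. [r4c8∈{5}] only 5 remains possible at r4c8. So r4c8=5.
Step 4. [r8c6∈{7}] only 7 remains possible at r8c6 ⇒ r8c6=7.
Step 5. [r9c2∈{1,8,9}] in col 2, 9 fits only at r9c2, so r9c2=9.
Step 6. [r8c4∈{1,5}] r8c4 is the only open cell in box 8 admitting 5, so r8c4=5.
Step 7. [r8c7∈{9}] nothing but 9 survives at r8c7, so r8c7=9.
Step 8. [r9c5∈{1,3}] r9c5 is the only open cell in row 9 admitting 1 ⇒ r9c5=1.
Step 9. [r2c7∈{5,8}] in row 2, 8 fits only at r2c7 ⇒ r2c7=8.
Step 10. [r5c5∈{5}] r5c5 is down to just 5 ⇒ r5c5=5.
Step 11. [r1c7∈{5}] only 5 remains possible at r1c7. So r1c7=5.
Step 12. [r7c7∈{3}] only 3 remains possible at r7c7, so r7c7=3.
Step 13. [r6c7∈{2}] r6c7 is down to just 2, so r6c7=2.
Step 14. [r3c5∈{2}] nothing but 2 survives at r3c5. So r3c5=2.
Step 15. [r9c3∈{8}] r9c3 is down to just 8 ⇒ r9c3=8.
Step 16. [r4c9∈{7}] r4c9's peers cover all but 7, so r4c9=7.
Step 17. [r2c3∈{5}] only 5 remains possible at r2c3 ⇒ r2c3=5.
Step 18. [r9c7∈{7}] only 7 remains possible at r9c7. So r9c7=7.
Step 19. [r7c2∈{1}] r7c2 is down to just 1, so r7c2=1.
Step 20. [r3c9∈{3}] r3c9 is down to just 3, so r3c9=3.
Step 21. [r4c6∈{6}] r4c6's peers cover all but 6 ⇒ r4c6=6.
Step 22. [r1c5∈{7}] r1c5 is down to just 7. So r1c5=7.
Step 23. [r6c5∈{3}] nothing but 3 survives at r6c5, so r6c5=3.
Step 24. [r6c2∈{5}] nothing but 5 survives at r6c2 ⇒ r6c2=5.
Step 25. [r1c6∈{8}] r1c6's peers cover all but 8. So r1c6=8.
Step 26. [r2c5∈{4}] r2c5 has the single candidate 4, so r2c5=4.
Step 27. [r8c8∈{1}] r8c8 has the single candidate 1 ⇒ r8c8=1.
Step 28. [r5c1∈{4}] nothing but 4 survives at r5c1 ⇒ r5c1=4.
Step 29. [r3c8∈{9}] nothing but 9 survives at r3c8. So r3c8=9.
Step 30. [r1c9∈{6}] r1c9 is down to just 6, so r1c9=6.
Step 31. [r1c4∈{9}] r1c4 has the single candidate 9, so r1c4=9.
Step 32. [r5c4∈{1}] only 1 remains possible at r5c4 ⇒ r5c4=1.
Step 33. [r1c1∈{2}] nothing but 2 survives at r1c1, so r1c1=2.
Step 34. [r7c9∈{5}] only 5 remains possible at r7c9, so r7c9=5.
Step 35. [r9c6∈{3}] nothing but 3 survives at r9c6. So r9c6=3.
Step 36. [r5c2∈{8}] r5c2 is down to just 8. So r5c2=8.
Step 37. [r4c2∈{2}] r4c2 is down to just 2. So r4c2=2.

Answer: 2 3 1 9 7 8 5 4 6 / 9 6 5 3 4 1 8 7 2 / 8 7 4 6 2 5 1 9 3 / 1 2 3 8 9 6 4 5 7 / 4 8 7 1 5 2 6 3 9 / 6 5 9 7 3 4 2 8 1 / 7 1 6 4 8 9 3 2 5 / 3 4 2 5 6 7 9 1 8 / 5 9 8 2 1 3 7 6 4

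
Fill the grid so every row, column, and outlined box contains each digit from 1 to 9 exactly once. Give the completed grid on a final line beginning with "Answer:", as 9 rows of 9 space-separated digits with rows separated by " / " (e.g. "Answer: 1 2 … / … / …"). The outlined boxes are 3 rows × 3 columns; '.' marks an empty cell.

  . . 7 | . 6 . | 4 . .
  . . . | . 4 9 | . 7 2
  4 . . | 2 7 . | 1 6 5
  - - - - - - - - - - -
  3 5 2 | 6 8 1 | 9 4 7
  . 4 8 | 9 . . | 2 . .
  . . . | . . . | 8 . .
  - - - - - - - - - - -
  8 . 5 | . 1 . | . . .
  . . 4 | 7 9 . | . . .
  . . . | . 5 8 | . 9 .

Step 1. [r3c6∈{3}] r3c6 has the single candidate 3, so r3c6=3.
Step 2. [r2c7∈{3}] nothing but 3 survives at r2c7, so r2c7=3.
Step 3. [r1c2∈{1,2,3,8,9}] across row 1, 3 lands solely at r1c2. So r1c2=3.
Step 4. [r7c2∈{2,6,7,9}] across row 7, 9 lands solely at r7c2, so r7c2=9.
Step 5. [r1c6∈{5}] nothing but 5 survives at r1c6, so r1c6=5.
Step 6. [r9c3∈{1,3,6}] r9c3 is the only open cell in col 3 admitting 3, so r9c3=3.
Step 7. [r7c4∈{3,4}] in box 8, 3 fits only at r7c4. So r7c4=3.
Step 8. [r5c8∈{1,3,5}] r5c8 is the only open cell in row 5 admitting 5, so r5c8=5.
Step 9. [r1c1∈{1,2,9}] row 1 places 2 nowhere but r1c1. So r1c1=2.
Step 10. [r6c1∈{1,6,7,9}] in col 1, 9 fits only at r6c1 ⇒ r6c1=9.
Step 11. [r9c2∈{1,2,6,7}] in row 9, 2 fits only at r9c2. So r9c2=2.
Step 12. [r6c2∈{1,6,7}] r6c2 is the only open cell in col 2 admitting 7, so r6c2=7.
Step 13. [r9c1∈{1,6,7}] 7 has one home in col 1: r9c1. So r9c1=7.
Step 14. [r9c9∈{1,4,6}] 1 has one home in row 9: r9c9 ⇒ r9c9=1.
Step 15. [r5c1∈{1,6}] r5c1 is the only open cell in row 5 admitting 1 ⇒ r5c1=1.
Step 16. [r8c1∈{6}] only 6 remains possible at r8c1 ⇒ r8c1=6.
Step 17. [r7c6∈{2,4,6}] across col 6, 6 lands solely at r7c6. So r7c6=6.
Step 18. [r2c2∈{1,6,8}] across col 2, 6 lands solely at r2c2 ⇒ r2c2=6.
Step 19. [r1c8∈{8}] only 8 remains possible at r1c8, so r1c8=8.
Step 20. [r5c5∈{3}] nothing but 3 survives at r5c5. So r5c5=3.
Step 21. [r6c6∈{2,4}] in col 6, 4 fits only at r6c6 ⇒ r6c6=4.
Step 22. [r8c6∈{2}] r8c6 has the single candidate 2, so r8c6=2.
Step 23. [r8c8∈{3}] nothing but 3 survives at r8c8, so r8c8=3.
Step 24. [r2c3∈{1}] only 1 remains possible at r2c3, so r2c3=1.
Step 25. [r6c9∈{3,6}] row 6 places 3 nowhere but r6c9, so r6c9=3.
Step 26. [r8c9∈{8}] nothing but 8 survives at r8c9 ⇒ r8c9=8.
Step 27. [r6c8∈{1}] r6c8 is down to just 1. So r6c8=1.
Step 28. [r2c4∈{8}] r2c4 has the single candidate 8, so r2c4=8.
Step 29. [r8c7∈{5}] r8c7 is down to just 5, so r8c7=5.
Step 30. [r7c7∈{7}] r7c7 is down to just 7 ⇒ r7c7=7.
Step 31. [r7c8∈{2}] r7c8 is down to just 2. So r7c8=2.
Step 32. [r3c2∈{8}] nothing but 8 survives at r3c2, so r3c2=8.
Step 33. [r9c7∈{6}] r9c7 has the single candidate 6. So r9c7=6.
Step 34. [r6c4∈{5}] r6c4 has the single candidate 5 ⇒ r6c4=5.
Step 35. [r1c9∈{9}] r1c9's peers cover all but 9, so r1c9=9.
Step 36. [r6c3∈{6}] r6c3 is down to just 6. So r6c3=6.
Step 37. [r3c3∈{9}] r3c3 is down to just 9, so r3c3=9.
Step 38. [r1c4∈{1}] r1c4's peers cover all but 1 ⇒ r1c4=1.
Step 39. [r7c9∈{4}] only 4 remains possible at r7c9 ⇒ r7c9=4.
Step 40. [r8c2∈{1}] only 1 remains possible at r8c2 ⇒ r8c2=1.
Step 41. [r5c9∈{6}] nothing but 6 survives at r5c9, so r5c9=6.
Step 42. [r9c4∈{4}] r9c4 has the single candidate 4 ⇒ r9c4=4.
Step 43. [r5c6∈{7}] r5c6's peers cover all but 7, so r5c6=7.
Step 44. [r6c5∈{2}] only 2 remains possible at r6c5. So r6c5=2.
Step 45. [r2c1∈{5}] r2c1 is down to just 5 ⇒ r2c1=5.

Answer: 2 3 7 1 6 5 4 8 9 / 5 6 1 8 4 9 3 7 2 / 4 8 9 2 7 3 1 6 5 / 3 5 2 6 8 1 9 4 7 / 1 4 8 9 3 7 2 5 6 / 9 7 6 5 2 4 8 1 3 / 8 9 5 3 1 6 7 2 4 / 6 1 4 7 9 2 5 3 8 / 7 2 3 4 5 8 6 9 1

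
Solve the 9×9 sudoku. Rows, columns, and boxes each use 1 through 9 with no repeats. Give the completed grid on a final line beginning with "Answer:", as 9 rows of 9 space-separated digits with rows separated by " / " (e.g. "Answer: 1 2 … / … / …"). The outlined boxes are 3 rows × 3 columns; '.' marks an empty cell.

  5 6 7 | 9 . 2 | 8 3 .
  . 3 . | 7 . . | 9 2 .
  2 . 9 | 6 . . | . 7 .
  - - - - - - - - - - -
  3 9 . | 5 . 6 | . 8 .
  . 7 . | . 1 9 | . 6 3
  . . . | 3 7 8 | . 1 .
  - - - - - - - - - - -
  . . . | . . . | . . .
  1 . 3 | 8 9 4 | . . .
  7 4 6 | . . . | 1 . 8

Step 1. [r8c8∈{5}] nothing but 5 survives at r8c8. So r8c8=5.
Step 2. [r7c7∈{2,3,4,6,7}] 3 has one home in col 7: r7c7 ⇒ r7c7=3.
Step 3. [r8c2∈{2}] r8c2 has the single candidate 2. So r8c2=2.
Step 4. [r7c9∈{2,4,6,7,9}] box 9 places 2 nowhere but r7c9, so r7c9=2.
Step 5. [r5c4∈{2,4}] r5c4 is the only open cell in col 4 admitting 4, so r5c4=4.
Step 6. [r6c2∈{5}] only 5 remains possible at r6c2 ⇒ r6c2=5.
Step 7. [r2c9∈{1,4,5,6}] in row 2, 6 fits only at r2c9. So r2c9=6.
Step 8. [r3c9∈{1,4,5}] r3c9 is the only open cell in col 9 admitting 5, so r3c9=5.
Step 9. [r3c7∈{4}] nothing but 4 survives at r3c7. So r3c7=4.
Step 10. [r7c3∈{5,8}] in col 3, 5 fits only at r7c3. So r7c3=5.
Step 11. [r4c3∈{1,2,4}] 1 has one home in row 4: r4c3. So r4c3=1.
Step 12. [r5c1∈{8}] r5c1 is down to just 8 ⇒ r5c1=8.
Step 13. [r6c7∈{2}] r6c7's peers cover all but 2, so r6c7=2.
Step 14. [r2c3∈{4,8}] col 3 places 8 nowhere but r2c3. So r2c3=8.
Step 15. [r2c6∈{1,5}] r2c6 is the only open cell in row 2 admitting 1, so r2c6=1.
Step 16. [r4c7∈{7}] r4c7 has the single candidate 7. So r4c7=7.
Step 17. [r3c6∈{3}] only 3 remains possible at r3c6, so r3c6=3.
Step 18. [r2c5∈{4,5}] row 2 places 5 nowhere but r2c5 ⇒ r2c5=5.
Step 19. [r6c3∈{4}] r6c3's peers cover all but 4 ⇒ r6c3=4.
Step 20. [r9c4∈{2}] only 2 remains possible at r9c4, so r9c4=2.
Step 21. [r7c1∈{9}] r7c1 has the single candidate 9 ⇒ r7c1=9.
Step 22. [r1c9∈{1}] r1c9 is down to just 1, so r1c9=1.
Step 23. [r6c1∈{6}] only 6 remains possible at r6c1, so r6c1=6.
Step 24. [r5c3∈{2}] only 2 remains possible at r5c3, so r5c3=2.
Step 25. [r7c6∈{7}] r7c6 is down to just 7, so r7c6=7.
Step 26. [r3c5∈{8}] nothing but 8 survives at r3c5. So r3c5=8.
Step 27. [r4c9∈{4}] nothing but 4 survives at r4c9, so r4c9=4.
Step 28. [r3c2∈{1}] r3c2 is down to just 1, so r3c2=1.
Step 29. [r5c7∈{5}] r5c7 has the single candidate 5, so r5c7=5.
Step 30. [r9c5∈{3}] only 3 remains possible at r9c5 ⇒ r9c5=3.
Step 31. [r8c9∈{7}] r8c9's peers cover all but 7, so r8c9=7.
Step 32. [r1c5∈{4}] r1c5's peers cover all but 4, so r1c5=4.
Step 33. [r2c1∈{4}] nothing but 4 survives at r2c1, so r2c1=4.
Step 34. [r9c8∈{9}] r9c8 has the single candidate 9. So r9c8=9.
Step 35. [r7c2∈{8}] nothing but 8 survives at r7c2. So r7c2=8.
Step 36. [r7c4∈{1}] r7c4 has the single candidate 1 ⇒ r7c4=1.
Step 37. [r9c6∈{5}] nothing but 5 survives at r9c6, so r9c6=5.
Step 38. [r7c5∈{6}] only 6 remains possible at r7c5, so r7c5=6.
Step 39. [r7c8∈{4}] only 4 remains possible at r7c8, so r7c8=4.
Step 40. [r4c5∈{2}] r4c5's peers cover all but 2 ⇒ r4c5=2.
Step 41. [r8c7∈{6}] r8c7 has the single candidate 6, so r8c7=6.
Step 42. [r6c9∈{9}] r6c9 has the single candidate 9, so r6c9=9.

Answer: 5 6 7 9 4 2 8 3 1 / 4 3 8 7 5 1 9 2 6 / 2 1 9 6 8 3 4 7 5 / 3 9 1 5 2 6 7 8 4 / 8 7 2 4 1 9 5 6 3 / 6 5 4 3 7 8 2 1 9 / 9 8 5 1 6 7 3 4 2 / 1 2 3 8 9 4 6 5 7 / 7 4 6 2 3 5 1 9 8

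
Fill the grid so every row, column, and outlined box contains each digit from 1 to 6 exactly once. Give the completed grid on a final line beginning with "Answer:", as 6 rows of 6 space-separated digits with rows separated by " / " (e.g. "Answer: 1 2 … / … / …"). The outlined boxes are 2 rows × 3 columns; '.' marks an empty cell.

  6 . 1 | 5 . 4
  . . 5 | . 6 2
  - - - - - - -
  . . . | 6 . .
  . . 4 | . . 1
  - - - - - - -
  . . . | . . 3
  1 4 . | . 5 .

Step 1. [r2c2∈{3}] r2c2 has the single candidate 3 ⇒ r2c2=3.
Step 2. [r4c4∈{2,3}] col 4 places 3 nowhere but r4c4 ⇒ r4c4=3.
Step 3. [r4c5∈{2}] r4c5 is down to just 2 ⇒ r4c5=2.
Step 4. [r4c1∈{5}] r4c1 has the single candidate 5 ⇒ r4c1=5.
Step 5. [r5c1∈{2}] only 2 remains possible at r5c1, so r5c1=2.
Step 6. [r6c3∈{3,6}] in row 6, 3 fits only at r6c3, so r6c3=3.
Step 7. [r5c4∈{1,4}] across col 4, 4 lands solely at r5c4, so r5c4=4.
Step 8. [r5c2∈{5,6}] row 5 places 5 nowhere but r5c2. So r5c2=5.
Step 9. [r3c2∈{1,2}] across row 3, 1 lands solely at r3c2 ⇒ r3c2=1.
Step 10. [r6c6∈{6}] r6c6 has the single candidate 6. So r6c6=6.
Step 11. [r1c2∈{2}] r1c2 has the single candidate 2, so r1c2=2.
Step 12. [r2c4∈{1}] only 1 remains possible at r2c4. So r2c4=1.
Step 13. [r5c3∈{6}] only 6 remains possible at r5c3, so r5c3=6.
Step 14. [r3c1∈{3}] r3c1's peers cover all but 3. So r3c1=3.
Step 15. [r4c2∈{6}] r4c2 has the single candidate 6 ⇒ r4c2=6.
Step 16. [r6c4∈{2}] r6c4's peers cover all but 2 ⇒ r6c4=2.
Step 17. [r2c1∈{4}] nothing but 4 survives at r2c1 ⇒ r2c1=4.
Step 18. [r3c5∈{4}] r3c5's peers cover all but 4. So r3c5=4.
Step 19. [r5c5∈{1}] nothing but 1 survives at r5c5, so r5c5=1.
Step 20. [r3c6∈{5}] r3c6's peers cover all but 5. So r3c6=5.
Step 21. [r3c3∈{2}] r3c3 has the single candidate 2 ⇒ r3c3=2.
Step 22. [r1c5∈{3}] r1c5 has the single candidate 3. So r1c5=3.

Answer: 6 2 1 5 3 4 / 4 3 5 1 6 2 / 3 1 2 6 4 5 / 5 6 4 3 2 1 / 2 5 6 4 1 3 / 1 4 3 2 5 6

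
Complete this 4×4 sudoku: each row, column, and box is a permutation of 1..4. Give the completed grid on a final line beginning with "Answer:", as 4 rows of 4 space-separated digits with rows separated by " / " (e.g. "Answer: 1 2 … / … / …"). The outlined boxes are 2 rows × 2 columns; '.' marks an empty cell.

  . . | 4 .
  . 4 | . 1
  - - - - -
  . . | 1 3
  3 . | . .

Step 1. [r1c4∈{2}] r1c4 is down to just 2 ⇒ r1c4=2.
Step 2. [r4c2∈{1,2}] r4c2 is the only open cell in row 4 admitting 1 ⇒ r4c2=1.
Step 3. [r3c2∈{2}] r3c2 is down to just 2, so r3c2=2.
Step 4. [r3c1∈{4}] r3c1 has the single candidate 4, so r3c1=4.
Step 5. [r4c3∈{2}] r4c3 is down to just 2. So r4c3=2.
Step 6. [r1c2∈{3}] only 3 remains possible at r1c2 ⇒ r1c2=3.
Step 7. [r4c4∈{4}] nothing but 4 survives at r4c4, so r4c4=4.
Step 8. [r1c1∈{1}] r1c1's peers cover all but 1 ⇒ r1c1=1.
Step 9. [r2c3∈{3}] nothing but 3 survives at r2c3, so r2c3=3.
Step 10. [r2c1∈{2}] r2c1 is down to just 2. So r2c1=2.

Answer: 1 3 4 2 / 2 4 3 1 / 4 2 1 3 / 3 1 2 4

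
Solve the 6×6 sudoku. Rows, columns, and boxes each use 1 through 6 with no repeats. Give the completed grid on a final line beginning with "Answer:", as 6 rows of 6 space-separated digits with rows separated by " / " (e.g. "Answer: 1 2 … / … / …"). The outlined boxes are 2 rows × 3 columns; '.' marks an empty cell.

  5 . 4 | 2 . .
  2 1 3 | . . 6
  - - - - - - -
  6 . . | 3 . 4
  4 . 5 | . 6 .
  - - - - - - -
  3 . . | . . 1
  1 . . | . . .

Step 1. [r6c6∈{2,3,5}] col 6 places 5 nowhere but r6c6 ⇒ r6c6=5.
Step 2. [r3c2∈{2}] nothing but 2 survives at r3c2, so r3c2=2.
Step 3. [r6c5∈{2,3,4}] in row 6, 3 fits only at r6c5 ⇒ r6c5=3.
Step 4. [r5c2∈{4,5,6}] row 5 places 5 nowhere but r5c2, so r5c2=5.
Step 5. [r2c4∈{4,5}] 5 has one home in col 4: r2c4 ⇒ r2c4=5.
Step 6. [r6c3∈{2,6}] 2 has one home in row 6: r6c3, so r6c3=2.
Step 7. [r6c2∈{4,6}] r6c2 is the only open cell in col 2 admitting 4, so r6c2=4.
Step 8. [r5c4∈{4,6}] across col 4, 4 lands solely at r5c4 ⇒ r5c4=4.
Step 9. [r3c3∈{1}] nothing but 1 survives at r3c3, so r3c3=1.
Step 10. [r5c5∈{2}] only 2 remains possible at r5c5, so r5c5=2.
Step 11. [r4c6∈{2}] only 2 remains possible at r4c6. So r4c6=2.
Step 12. [r2c5∈{4}] r2c5 is down to just 4 ⇒ r2c5=4.
Step 13. [r1c5∈{1}] r1c5 is down to just 1, so r1c5=1.
Step 14. [r5c3∈{6}] r5c3's peers cover all but 6, so r5c3=6.
Step 15. [r6c4∈{6}] r6c4 is down to just 6. So r6c4=6.
Step 16. [r4c4∈{1}] only 1 remains possible at r4c4 ⇒ r4c4=1.
Step 17. [r3c5∈{5}] only 5 remains possible at r3c5. So r3c5=5.
Step 18. [r1c2∈{6}] r1c2 is down to just 6 ⇒ r1c2=6.
Step 19. [r1c6∈{3}] only 3 remains possible at r1c6 ⇒ r1c6=3.
Step 20. [r4c2∈{3}] r4c2 is down to just 3 ⇒ r4c2=3.

Answer: 5 6 4 2 1 3 / 2 1 3 5 4 6 / 6 2 1 3 5 4 / 4 3 5 1 6 2 / 3 5 6 4 2 1 / 1 4 2 6 3 5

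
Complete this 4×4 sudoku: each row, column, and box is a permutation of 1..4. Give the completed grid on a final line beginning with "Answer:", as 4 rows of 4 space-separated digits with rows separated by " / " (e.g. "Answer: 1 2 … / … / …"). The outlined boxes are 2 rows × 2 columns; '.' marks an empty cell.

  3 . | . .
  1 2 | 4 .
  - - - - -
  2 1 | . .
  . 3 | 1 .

Step 1. [r4c4∈{2,4}] across row 4, 2 lands solely at r4c4, so r4c4=2.
Step 2. [r3c4∈{3,4}] row 3 places 4 nowhere but r3c4, so r3c4=4.
Step 3. [r1c4∈{1}] nothing but 1 survives at r1c4, so r1c4=1.
Step 4. [r3c3∈{3}] r3c3's peers cover all but 3 ⇒ r3c3=3.
Step 5. [r1c2∈{4}] r1c2 has the single candidate 4. So r1c2=4.
Step 6. [r4c1∈{4}] r4c1 is down to just 4 ⇒ r4c1=4.
Step 7. [r2c4∈{3}] r2c4 is down to just 3. So r2c4=3.
Step 8. [r1c3∈{2}] r1c3's peers cover all but 2 ⇒ r1c3=2.

Answer: 3 4 2 1 / 1 2 4 3 / 2 1 3 4 / 4 3 1 2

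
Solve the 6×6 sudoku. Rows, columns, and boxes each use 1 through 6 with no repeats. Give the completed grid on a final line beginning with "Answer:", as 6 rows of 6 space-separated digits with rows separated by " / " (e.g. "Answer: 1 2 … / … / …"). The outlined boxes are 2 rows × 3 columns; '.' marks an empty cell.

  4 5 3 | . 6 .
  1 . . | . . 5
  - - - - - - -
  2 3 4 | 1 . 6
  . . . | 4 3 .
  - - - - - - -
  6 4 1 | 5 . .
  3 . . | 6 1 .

Step 1. [r4c6∈{2}] nothing but 2 survives at r4c6. So r4c6=2.
Step 2. [r6c3∈{2,5}] r6c3 is the only open cell in row 6 admitting 5 ⇒ r6c3=5.
Step 3. [r2c3∈{2,6}] col 3 places 2 nowhere but r2c3 ⇒ r2c3=2.
Step 4. [r4c3∈{6}] r4c3 is down to just 6, so r4c3=6.
Step 5. [r3c5∈{5}] only 5 remains possible at r3c5. So r3c5=5.
Step 6. [r1c6∈{1}] r1c6 is down to just 1, so r1c6=1.
Step 7. [r5c6∈{3}] only 3 remains possible at r5c6, so r5c6=3.
Step 8. [r6c6∈{4}] r6c6 has the single candidate 4 ⇒ r6c6=4.
Step 9. [r2c2∈{6}] r2c2 is down to just 6 ⇒ r2c2=6.
Step 10. [r4c1∈{5}] r4c1's peers cover all but 5, so r4c1=5.
Step 11. [r2c5∈{4}] nothing but 4 survives at r2c5, so r2c5=4.
Step 12. [r5c5∈{2}] only 2 remains possible at r5c5, so r5c5=2.
Step 13. [r6c2∈{2}] nothing but 2 survives at r6c2. So r6c2=2.
Step 14. [r2c4∈{3}] nothing but 3 survives at r2c4. So r2c4=3.
Step 15. [r4c2∈{1}] r4c2 is down to just 1, so r4c2=1.
Step 16. [r1c4∈{2}] r1c4 has the single candidate 2 ⇒ r1c4=2.

Answer: 4 5 3 2 6 1 / 1 6 2 3 4 5 / 2 3 4 1 5 6 / 5 1 6 4 3 2 / 6 4 1 5 2 3 / 3 2 5 6 1 4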